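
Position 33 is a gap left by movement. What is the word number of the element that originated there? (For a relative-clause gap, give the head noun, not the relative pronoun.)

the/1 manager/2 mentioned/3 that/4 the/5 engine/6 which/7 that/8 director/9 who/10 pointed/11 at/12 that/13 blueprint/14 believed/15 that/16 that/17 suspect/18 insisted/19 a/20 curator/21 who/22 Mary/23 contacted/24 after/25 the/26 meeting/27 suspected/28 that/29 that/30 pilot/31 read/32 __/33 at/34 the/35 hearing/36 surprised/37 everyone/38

The gap at 33 is the object of "read", inside a relative clause.
The relative pronoun is "which" (word 7); it is bound by the head noun immediately before it.
Its filler is the head noun "engine", at word 6.

6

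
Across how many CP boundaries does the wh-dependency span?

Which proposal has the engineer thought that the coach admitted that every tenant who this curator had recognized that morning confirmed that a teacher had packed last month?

3

"which proposal" is extracted from the object of "packed".
Boundaries crossed, outermost first: [that], [that], [that] — 3 in total.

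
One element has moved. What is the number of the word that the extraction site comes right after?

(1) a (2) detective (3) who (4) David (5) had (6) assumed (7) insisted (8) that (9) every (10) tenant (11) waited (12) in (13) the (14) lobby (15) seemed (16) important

6

The displaced element is "a detective" (word 2).
It is linked across 1 clause boundary (Ø).
It functions as the subject of "insisted", so the gap sits immediately after word 6 ("assumed").
Base order: David had assumed a detective insisted that every tenant waited in the lobby.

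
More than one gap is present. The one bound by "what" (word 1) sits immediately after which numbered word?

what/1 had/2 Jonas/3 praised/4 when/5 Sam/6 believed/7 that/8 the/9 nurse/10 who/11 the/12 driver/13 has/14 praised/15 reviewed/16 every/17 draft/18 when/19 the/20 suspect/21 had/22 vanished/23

4

The displaced element is "what" (word 1).
It functions as the direct object of "praised", so the gap sits immediately after word 4 ("praised").
Base order: Jonas had praised what when Sam believed that the nurse who the driver has praised reviewed every draft when the suspect had vanished.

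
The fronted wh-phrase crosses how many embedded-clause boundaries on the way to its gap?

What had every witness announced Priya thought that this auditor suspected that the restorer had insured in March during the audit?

3

"what" is extracted from the object of "insured".
Boundaries crossed, outermost first: [Ø], [that], [that] — 3 in total.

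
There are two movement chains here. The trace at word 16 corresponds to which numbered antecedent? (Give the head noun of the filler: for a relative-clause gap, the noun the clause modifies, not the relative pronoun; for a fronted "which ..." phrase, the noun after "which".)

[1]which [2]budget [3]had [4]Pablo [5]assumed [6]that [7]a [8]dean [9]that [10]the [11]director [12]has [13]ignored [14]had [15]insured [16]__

2

The marked gap is the direct object of "insured".
Its filler is the fronted wh-phrase "which budget", at word 2.
(The other dependency links word 8 to a gap after word 13.)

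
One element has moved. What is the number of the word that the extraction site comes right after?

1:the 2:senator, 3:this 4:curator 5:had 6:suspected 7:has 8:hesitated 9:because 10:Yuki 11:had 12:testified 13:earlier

The displaced element is "the senator" (word 2).
It is linked across 1 clause boundary (Ø).
It functions as the subject of "hesitated", so the gap sits immediately after word 6 ("suspected").
Base order: This curator had suspected that the senator has hesitated because Yuki had testified earlier.

6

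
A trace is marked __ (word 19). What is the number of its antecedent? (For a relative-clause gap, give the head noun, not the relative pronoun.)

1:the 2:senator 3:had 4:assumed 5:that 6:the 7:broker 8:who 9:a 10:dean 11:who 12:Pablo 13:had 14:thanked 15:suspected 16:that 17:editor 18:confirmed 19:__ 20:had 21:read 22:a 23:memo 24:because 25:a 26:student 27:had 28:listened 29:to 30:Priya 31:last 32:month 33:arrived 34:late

7

The gap at 19 is the subject of "read", inside a relative clause.
The relative pronoun is "who" (word 8); it is bound by the head noun immediately before it.
Its filler is the head noun "broker", at word 7.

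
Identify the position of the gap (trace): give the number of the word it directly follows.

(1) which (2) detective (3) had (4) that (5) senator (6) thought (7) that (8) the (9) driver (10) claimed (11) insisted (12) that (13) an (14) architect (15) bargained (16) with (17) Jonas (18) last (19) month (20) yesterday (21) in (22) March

The displaced element is "which detective" (word 2).
It is linked across 2 clause boundaries (that → Ø).
It functions as the subject of "insisted", so the gap sits immediately after word 10 ("claimed").
Base order: That senator had thought that the driver claimed that which detective insisted that an architect bargained with Jonas last month yesterday in March.

10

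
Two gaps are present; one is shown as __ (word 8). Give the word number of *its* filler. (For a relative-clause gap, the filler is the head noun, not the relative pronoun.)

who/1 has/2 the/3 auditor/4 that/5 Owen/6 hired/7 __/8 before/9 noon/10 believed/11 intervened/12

The marked gap is inside the relative clause, the direct object of "hired".
Its filler is the head noun "auditor" (via "that"), at word 4.
(The other dependency links word 1 to a gap after word 11.)

4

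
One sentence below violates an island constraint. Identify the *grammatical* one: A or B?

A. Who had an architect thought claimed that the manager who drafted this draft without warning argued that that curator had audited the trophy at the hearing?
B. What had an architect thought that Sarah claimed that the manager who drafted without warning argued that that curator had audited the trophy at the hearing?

A

In B, the wh-phrase is extracted from inside a complex-NP island (relative clause) (introduced by "who"), which blocks movement.
In A, the extraction path crosses only that-complement boundaries, which are transparent.
So A is grammatical.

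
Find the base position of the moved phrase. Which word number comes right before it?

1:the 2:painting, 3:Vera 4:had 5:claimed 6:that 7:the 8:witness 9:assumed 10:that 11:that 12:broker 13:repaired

The displaced element is "the painting" (word 2).
It is linked across 2 clause boundaries (that → that).
It functions as the direct object of "repaired", so the gap sits immediately after word 13 ("repaired").
Base order: Vera had claimed that the witness assumed that that broker repaired the painting.

13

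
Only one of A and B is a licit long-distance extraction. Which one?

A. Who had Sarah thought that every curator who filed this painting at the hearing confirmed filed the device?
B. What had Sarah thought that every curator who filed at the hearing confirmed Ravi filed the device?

A

In B, the wh-phrase is extracted from inside a complex-NP island (relative clause) (introduced by "who"), which blocks movement.
In A, the extraction path crosses only that-complement boundaries, which are transparent.
So A is grammatical.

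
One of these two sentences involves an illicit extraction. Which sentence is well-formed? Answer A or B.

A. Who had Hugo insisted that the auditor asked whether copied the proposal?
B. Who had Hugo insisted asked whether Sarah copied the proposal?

In A, the wh-phrase is extracted from inside a wh-island (introduced by "whether"), which blocks movement.
In B, the extraction path crosses only that-complement boundaries, which are transparent.
So B is grammatical.

B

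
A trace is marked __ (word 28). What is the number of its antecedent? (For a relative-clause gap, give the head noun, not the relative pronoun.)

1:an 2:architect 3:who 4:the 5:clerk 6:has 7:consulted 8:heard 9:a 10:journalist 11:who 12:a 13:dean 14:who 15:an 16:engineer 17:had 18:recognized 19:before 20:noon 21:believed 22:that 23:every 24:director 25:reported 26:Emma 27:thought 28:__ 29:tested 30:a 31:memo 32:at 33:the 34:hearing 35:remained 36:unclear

The gap at 28 is the subject of "tested", inside a relative clause.
The relative pronoun is "who" (word 11); it is bound by the head noun immediately before it.
Its filler is the head noun "journalist", at word 10.

10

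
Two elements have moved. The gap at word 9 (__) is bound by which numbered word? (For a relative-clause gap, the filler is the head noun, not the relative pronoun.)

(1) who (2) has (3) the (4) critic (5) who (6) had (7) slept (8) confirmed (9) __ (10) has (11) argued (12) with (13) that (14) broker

The marked gap is the subject of "argued".
Its filler is the fronted wh-phrase "who", at word 1.
(The other dependency links word 4 to a gap after word 5.)

1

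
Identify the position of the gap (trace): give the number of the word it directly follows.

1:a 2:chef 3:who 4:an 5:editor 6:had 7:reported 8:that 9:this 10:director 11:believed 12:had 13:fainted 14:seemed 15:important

11

The displaced element is "a chef" (word 2).
It is linked across 2 clause boundaries (that → Ø).
It functions as the subject of "fainted", so the gap sits immediately after word 11 ("believed").
Base order: An editor had reported that this director believed that a chef had fainted.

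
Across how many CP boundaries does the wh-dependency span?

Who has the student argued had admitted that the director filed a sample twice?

1

"who" is extracted from the subject of "admitted".
Boundaries crossed, outermost first: [Ø] — 1 in total.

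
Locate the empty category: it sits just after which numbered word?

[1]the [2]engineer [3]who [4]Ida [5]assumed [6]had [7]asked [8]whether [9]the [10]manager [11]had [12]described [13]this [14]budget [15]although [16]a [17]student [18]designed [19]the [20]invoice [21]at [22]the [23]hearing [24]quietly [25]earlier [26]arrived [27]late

The displaced element is "the engineer" (word 2).
It is linked across 1 clause boundary (Ø).
It functions as the subject of "asked", so the gap sits immediately after word 5 ("assumed").
Base order: Ida assumed that the engineer had asked whether the manager had described this budget although a student designed the invoice at the hearing quietly earlier.

5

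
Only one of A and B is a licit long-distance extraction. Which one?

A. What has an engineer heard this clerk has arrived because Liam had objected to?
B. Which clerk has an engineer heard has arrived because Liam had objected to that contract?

In A, the wh-phrase is extracted from inside an adjunct island (introduced by "because"), which blocks movement.
In B, the extraction path crosses only that-complement boundaries, which are transparent.
So B is grammatical.

B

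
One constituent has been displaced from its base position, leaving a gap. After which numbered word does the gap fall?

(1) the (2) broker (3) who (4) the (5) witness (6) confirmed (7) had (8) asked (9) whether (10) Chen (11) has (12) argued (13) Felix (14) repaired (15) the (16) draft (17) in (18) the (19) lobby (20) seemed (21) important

6

The displaced element is "the broker" (word 2).
It is linked across 1 clause boundary (Ø).
It functions as the subject of "asked", so the gap sits immediately after word 6 ("confirmed").
Base order: The witness confirmed that the broker had asked whether Chen has argued Felix repaired the draft in the lobby.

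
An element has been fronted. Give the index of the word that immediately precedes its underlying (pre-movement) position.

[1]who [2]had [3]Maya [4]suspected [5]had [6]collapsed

4

The displaced element is "who" (word 1).
It is linked across 1 clause boundary (Ø).
It functions as the subject of "collapsed", so the gap sits immediately after word 4 ("suspected").
Base order: Maya had suspected who had collapsed.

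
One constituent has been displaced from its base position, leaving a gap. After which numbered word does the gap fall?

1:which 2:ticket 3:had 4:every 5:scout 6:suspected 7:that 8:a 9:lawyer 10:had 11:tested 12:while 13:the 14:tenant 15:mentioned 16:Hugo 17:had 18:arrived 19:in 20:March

The displaced element is "which ticket" (word 2).
It is linked across 1 clause boundary (that).
It functions as the direct object of "tested", so the gap sits immediately after word 11 ("tested").
Base order: Every scout had suspected that a lawyer had tested which ticket while the tenant mentioned Hugo had arrived in March.

11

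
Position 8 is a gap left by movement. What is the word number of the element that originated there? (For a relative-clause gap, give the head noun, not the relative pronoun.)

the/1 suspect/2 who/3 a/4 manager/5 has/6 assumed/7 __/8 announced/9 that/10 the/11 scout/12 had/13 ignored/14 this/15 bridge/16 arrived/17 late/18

The gap at 8 is the subject of "announced", inside a relative clause.
The relative pronoun is "who" (word 3); it is bound by the head noun immediately before it.
Its filler is the head noun "suspect", at word 2.

2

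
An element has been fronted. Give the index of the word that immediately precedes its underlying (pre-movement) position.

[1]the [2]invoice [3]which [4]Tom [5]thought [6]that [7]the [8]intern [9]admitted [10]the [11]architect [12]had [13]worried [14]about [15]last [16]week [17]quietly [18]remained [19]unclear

The displaced element is "the invoice" (word 2).
It is linked across 2 clause boundaries (that → Ø).
It functions as the object of the preposition "about" of "worried", so the gap sits immediately after word 14 ("about").
Base order: Tom thought that the intern admitted the architect had worried about the invoice last week quietly.

14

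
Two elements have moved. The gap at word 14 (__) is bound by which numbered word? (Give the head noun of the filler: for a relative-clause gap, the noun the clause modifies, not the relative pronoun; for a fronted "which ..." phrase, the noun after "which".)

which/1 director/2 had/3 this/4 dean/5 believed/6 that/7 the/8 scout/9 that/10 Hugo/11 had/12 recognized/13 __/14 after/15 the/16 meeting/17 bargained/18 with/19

The marked gap is inside the relative clause, the direct object of "recognized".
Its filler is the head noun "scout" (via "that"), at word 9.
(The other dependency links word 2 to a gap after word 19.)

9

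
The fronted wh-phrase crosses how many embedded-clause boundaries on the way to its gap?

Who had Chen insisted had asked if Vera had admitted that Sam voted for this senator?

1

"who" is extracted from the subject of "asked".
Boundaries crossed, outermost first: [Ø] — 1 in total.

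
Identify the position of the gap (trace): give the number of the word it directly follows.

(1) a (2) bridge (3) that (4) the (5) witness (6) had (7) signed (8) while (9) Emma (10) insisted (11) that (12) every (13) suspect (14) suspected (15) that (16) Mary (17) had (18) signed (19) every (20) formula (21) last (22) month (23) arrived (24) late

7

The displaced element is "a bridge" (word 2).
It functions as the direct object of "signed", so the gap sits immediately after word 7 ("signed").
Base order: The witness had signed a bridge while Emma insisted that every suspect suspected that Mary had signed every formula last month.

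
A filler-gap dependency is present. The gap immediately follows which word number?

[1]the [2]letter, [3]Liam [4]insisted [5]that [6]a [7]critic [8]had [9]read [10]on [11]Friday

The displaced element is "the letter" (word 2).
It is linked across 1 clause boundary (that).
It functions as the direct object of "read", so the gap sits immediately after word 9 ("read").
Base order: Liam insisted that a critic had read the letter on Friday.

9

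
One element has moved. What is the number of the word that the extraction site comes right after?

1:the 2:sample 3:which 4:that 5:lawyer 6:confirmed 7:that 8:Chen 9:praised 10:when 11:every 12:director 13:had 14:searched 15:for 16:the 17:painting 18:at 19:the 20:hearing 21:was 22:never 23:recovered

The displaced element is "the sample" (word 2).
It is linked across 1 clause boundary (that).
It functions as the direct object of "praised", so the gap sits immediately after word 9 ("praised").
Base order: That lawyer confirmed that Chen praised the sample when every director had searched for the painting at the hearing.

9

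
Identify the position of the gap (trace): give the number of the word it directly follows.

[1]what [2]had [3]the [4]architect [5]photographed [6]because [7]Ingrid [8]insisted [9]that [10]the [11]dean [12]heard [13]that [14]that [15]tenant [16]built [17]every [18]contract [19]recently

The displaced element is "what" (word 1).
It functions as the direct object of "photographed", so the gap sits immediately after word 5 ("photographed").
Base order: The architect had photographed what because Ingrid insisted that the dean heard that that tenant built every contract recently.

5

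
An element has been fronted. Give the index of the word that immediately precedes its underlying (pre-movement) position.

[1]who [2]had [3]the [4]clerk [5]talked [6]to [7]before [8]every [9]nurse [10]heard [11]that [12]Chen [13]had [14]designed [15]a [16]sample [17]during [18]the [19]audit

The displaced element is "who" (word 1).
It functions as the object of the preposition "to" of "talked", so the gap sits immediately after word 6 ("to").
Base order: The clerk had talked to who before every nurse heard that Chen had designed a sample during the audit.

6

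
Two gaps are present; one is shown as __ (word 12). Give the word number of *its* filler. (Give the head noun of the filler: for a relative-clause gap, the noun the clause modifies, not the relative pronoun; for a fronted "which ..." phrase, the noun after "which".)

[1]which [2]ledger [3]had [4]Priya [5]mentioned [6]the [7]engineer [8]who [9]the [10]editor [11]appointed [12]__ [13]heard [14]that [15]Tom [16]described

The marked gap is inside the relative clause, the direct object of "appointed".
Its filler is the head noun "engineer" (via "who"), at word 7.
(The other dependency links word 2 to a gap after word 16.)

7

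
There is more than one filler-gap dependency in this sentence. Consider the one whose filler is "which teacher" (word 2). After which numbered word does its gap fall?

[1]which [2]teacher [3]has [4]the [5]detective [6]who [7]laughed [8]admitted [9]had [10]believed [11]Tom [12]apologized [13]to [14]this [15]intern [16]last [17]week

8

The displaced element is "which teacher" (word 2).
It is linked across 1 clause boundary (Ø).
It functions as the subject of "believed", so the gap sits immediately after word 8 ("admitted").
Base order: The detective who laughed has admitted that which teacher had believed Tom apologized to this intern last week.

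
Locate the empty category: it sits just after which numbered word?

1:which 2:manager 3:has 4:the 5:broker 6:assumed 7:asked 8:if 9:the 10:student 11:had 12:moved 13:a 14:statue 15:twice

6

The displaced element is "which manager" (word 2).
It is linked across 1 clause boundary (Ø).
It functions as the subject of "asked", so the gap sits immediately after word 6 ("assumed").
Base order: The broker has assumed that which manager asked if the student had moved a statue twice.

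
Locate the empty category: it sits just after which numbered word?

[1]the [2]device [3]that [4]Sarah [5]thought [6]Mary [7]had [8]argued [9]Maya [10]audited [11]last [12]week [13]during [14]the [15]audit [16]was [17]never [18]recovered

10

The displaced element is "the device" (word 2).
It is linked across 2 clause boundaries (Ø → Ø).
It functions as the direct object of "audited", so the gap sits immediately after word 10 ("audited").
Base order: Sarah thought Mary had argued Maya audited the device last week during the audit.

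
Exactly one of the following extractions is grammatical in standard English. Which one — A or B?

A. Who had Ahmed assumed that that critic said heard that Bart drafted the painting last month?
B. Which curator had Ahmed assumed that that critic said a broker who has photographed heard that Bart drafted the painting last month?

In B, the wh-phrase is extracted from inside a complex-NP island (relative clause) (introduced by "who"), which blocks movement.
In A, the extraction path crosses only that-complement boundaries, which are transparent.
So A is grammatical.

A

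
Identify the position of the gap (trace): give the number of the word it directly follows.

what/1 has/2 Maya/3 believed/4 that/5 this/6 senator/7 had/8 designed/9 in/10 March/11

The displaced element is "what" (word 1).
It is linked across 1 clause boundary (that).
It functions as the direct object of "designed", so the gap sits immediately after word 9 ("designed").
Base order: Maya has believed that this senator had designed what in March.

9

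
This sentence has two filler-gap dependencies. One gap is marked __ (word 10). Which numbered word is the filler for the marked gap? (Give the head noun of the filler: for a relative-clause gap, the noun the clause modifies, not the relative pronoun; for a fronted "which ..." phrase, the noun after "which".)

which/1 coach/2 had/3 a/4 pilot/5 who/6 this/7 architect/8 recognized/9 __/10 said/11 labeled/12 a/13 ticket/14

The marked gap is inside the relative clause, the direct object of "recognized".
Its filler is the head noun "pilot" (via "who"), at word 5.
(The other dependency links word 2 to a gap after word 11.)

5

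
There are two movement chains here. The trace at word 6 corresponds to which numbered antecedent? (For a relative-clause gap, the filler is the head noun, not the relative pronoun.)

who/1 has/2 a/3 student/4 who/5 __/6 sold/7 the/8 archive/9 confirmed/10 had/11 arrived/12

4

The marked gap is inside the relative clause, the subject of "sold".
Its filler is the head noun "student" (via "who"), at word 4.
(The other dependency links word 1 to a gap after word 10.)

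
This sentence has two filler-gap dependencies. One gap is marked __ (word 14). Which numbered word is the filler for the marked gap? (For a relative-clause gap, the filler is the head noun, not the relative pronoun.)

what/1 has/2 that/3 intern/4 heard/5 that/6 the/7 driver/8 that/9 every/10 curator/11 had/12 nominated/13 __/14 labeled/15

The marked gap is inside the relative clause, the direct object of "nominated".
Its filler is the head noun "driver" (via "that"), at word 8.
(The other dependency links word 1 to a gap after word 15.)

8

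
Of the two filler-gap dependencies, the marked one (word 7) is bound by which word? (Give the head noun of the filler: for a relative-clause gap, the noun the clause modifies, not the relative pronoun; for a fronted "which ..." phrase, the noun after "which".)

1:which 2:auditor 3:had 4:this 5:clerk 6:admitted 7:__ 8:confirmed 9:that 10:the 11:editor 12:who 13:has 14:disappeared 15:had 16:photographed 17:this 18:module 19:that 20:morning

2

The marked gap is the subject of "confirmed".
Its filler is the fronted wh-phrase "which auditor", at word 2.
(The other dependency links word 11 to a gap after word 12.)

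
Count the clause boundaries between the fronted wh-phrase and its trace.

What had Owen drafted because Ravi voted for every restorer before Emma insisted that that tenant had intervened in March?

0

"what" originates inside the matrix clause — no clause boundary is crossed.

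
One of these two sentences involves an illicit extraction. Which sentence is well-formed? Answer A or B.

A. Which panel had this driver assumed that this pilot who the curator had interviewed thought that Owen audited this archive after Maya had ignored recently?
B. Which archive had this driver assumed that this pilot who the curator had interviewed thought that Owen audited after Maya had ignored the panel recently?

In A, the wh-phrase is extracted from inside an adjunct island (introduced by "after"), which blocks movement.
In B, the extraction path crosses only that-complement boundaries, which are transparent.
So B is grammatical.

B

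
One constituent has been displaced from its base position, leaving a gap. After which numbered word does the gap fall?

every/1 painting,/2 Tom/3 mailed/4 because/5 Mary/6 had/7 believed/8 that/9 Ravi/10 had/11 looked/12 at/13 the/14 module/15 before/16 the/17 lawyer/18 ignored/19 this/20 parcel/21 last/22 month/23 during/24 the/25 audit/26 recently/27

4

The displaced element is "every painting" (word 2).
It functions as the direct object of "mailed", so the gap sits immediately after word 4 ("mailed").
Base order: Tom mailed every painting because Mary had believed that Ravi had looked at the module before the lawyer ignored this parcel last month during the audit recently.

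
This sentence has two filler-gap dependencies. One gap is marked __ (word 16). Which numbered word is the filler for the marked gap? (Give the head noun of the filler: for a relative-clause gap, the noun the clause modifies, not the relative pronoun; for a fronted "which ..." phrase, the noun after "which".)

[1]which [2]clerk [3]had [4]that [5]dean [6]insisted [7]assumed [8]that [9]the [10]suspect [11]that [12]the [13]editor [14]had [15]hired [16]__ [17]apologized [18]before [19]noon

The marked gap is inside the relative clause, the direct object of "hired".
Its filler is the head noun "suspect" (via "that"), at word 10.
(The other dependency links word 2 to a gap after word 6.)

10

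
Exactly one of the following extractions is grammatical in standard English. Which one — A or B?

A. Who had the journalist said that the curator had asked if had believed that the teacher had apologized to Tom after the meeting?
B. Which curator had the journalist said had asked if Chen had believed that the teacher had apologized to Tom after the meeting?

B

In A, the wh-phrase is extracted from inside a wh-island (introduced by "if"), which blocks movement.
In B, the extraction path crosses only that-complement boundaries, which are transparent.
So B is grammatical.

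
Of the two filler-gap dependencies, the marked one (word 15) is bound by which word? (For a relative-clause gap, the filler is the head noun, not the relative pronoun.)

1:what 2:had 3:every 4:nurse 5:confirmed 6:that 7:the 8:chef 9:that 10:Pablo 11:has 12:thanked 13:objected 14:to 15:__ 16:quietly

The marked gap is the object of the preposition "to" of "objected".
Its filler is the fronted wh-phrase "what", at word 1.
(The other dependency links word 8 to a gap after word 12.)

1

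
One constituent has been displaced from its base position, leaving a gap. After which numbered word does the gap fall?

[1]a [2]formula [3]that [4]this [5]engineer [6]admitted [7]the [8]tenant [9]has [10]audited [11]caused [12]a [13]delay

10

The displaced element is "a formula" (word 2).
It is linked across 1 clause boundary (Ø).
It functions as the direct object of "audited", so the gap sits immediately after word 10 ("audited").
Base order: This engineer admitted the tenant has audited a formula.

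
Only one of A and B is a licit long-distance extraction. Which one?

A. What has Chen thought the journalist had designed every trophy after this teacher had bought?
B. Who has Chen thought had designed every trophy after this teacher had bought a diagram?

In A, the wh-phrase is extracted from inside an adjunct island (introduced by "after"), which blocks movement.
In B, the extraction path crosses only that-complement boundaries, which are transparent.
So B is grammatical.

B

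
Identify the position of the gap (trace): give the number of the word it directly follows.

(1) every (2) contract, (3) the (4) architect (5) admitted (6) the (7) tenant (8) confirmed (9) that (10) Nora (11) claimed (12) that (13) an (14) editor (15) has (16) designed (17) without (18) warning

The displaced element is "every contract" (word 2).
It is linked across 3 clause boundaries (Ø → that → that).
It functions as the direct object of "designed", so the gap sits immediately after word 16 ("designed").
Base order: The architect admitted the tenant confirmed that Nora claimed that an editor has designed every contract without warning.

16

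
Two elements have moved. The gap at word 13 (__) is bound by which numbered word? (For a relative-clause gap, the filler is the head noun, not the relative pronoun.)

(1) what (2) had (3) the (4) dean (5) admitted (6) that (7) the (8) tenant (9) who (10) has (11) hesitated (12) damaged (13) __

The marked gap is the direct object of "damaged".
Its filler is the fronted wh-phrase "what", at word 1.
(The other dependency links word 8 to a gap after word 9.)

1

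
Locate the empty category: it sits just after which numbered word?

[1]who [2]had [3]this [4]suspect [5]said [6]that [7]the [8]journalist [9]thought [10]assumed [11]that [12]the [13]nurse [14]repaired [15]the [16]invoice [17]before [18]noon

9

The displaced element is "who" (word 1).
It is linked across 2 clause boundaries (that → Ø).
It functions as the subject of "assumed", so the gap sits immediately after word 9 ("thought").
Base order: This suspect had said that the journalist thought who assumed that the nurse repaired the invoice before noon.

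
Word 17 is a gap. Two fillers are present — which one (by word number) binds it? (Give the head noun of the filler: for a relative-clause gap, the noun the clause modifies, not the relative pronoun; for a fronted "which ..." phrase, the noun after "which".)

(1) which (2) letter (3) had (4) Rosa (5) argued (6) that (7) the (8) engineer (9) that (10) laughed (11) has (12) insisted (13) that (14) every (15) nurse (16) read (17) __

The marked gap is the direct object of "read".
Its filler is the fronted wh-phrase "which letter", at word 2.
(The other dependency links word 8 to a gap after word 9.)

2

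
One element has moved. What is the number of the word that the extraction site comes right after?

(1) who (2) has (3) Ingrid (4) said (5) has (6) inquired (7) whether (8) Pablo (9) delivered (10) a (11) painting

The displaced element is "who" (word 1).
It is linked across 1 clause boundary (Ø).
It functions as the subject of "inquired", so the gap sits immediately after word 4 ("said").
Base order: Ingrid has said who has inquired whether Pablo delivered a painting.

4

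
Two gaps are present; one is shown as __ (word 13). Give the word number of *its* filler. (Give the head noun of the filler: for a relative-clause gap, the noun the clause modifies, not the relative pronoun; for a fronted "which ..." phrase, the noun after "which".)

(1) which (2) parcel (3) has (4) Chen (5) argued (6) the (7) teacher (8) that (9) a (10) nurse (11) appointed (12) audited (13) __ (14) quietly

The marked gap is the direct object of "audited".
Its filler is the fronted wh-phrase "which parcel", at word 2.
(The other dependency links word 7 to a gap after word 11.)

2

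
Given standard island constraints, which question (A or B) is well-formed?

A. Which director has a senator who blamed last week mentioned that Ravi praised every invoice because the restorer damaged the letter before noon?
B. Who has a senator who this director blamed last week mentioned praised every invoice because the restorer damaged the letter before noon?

B

In A, the wh-phrase is extracted from inside a complex-NP island (relative clause) (introduced by "who"), which blocks movement.
In B, the extraction path crosses only that-complement boundaries, which are transparent.
So B is grammatical.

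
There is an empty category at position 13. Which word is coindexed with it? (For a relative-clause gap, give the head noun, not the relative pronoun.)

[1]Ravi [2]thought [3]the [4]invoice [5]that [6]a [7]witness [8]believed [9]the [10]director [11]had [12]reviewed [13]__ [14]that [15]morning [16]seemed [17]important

The gap at 13 is the object of "reviewed", inside a relative clause.
The relative pronoun is "that" (word 5); it is bound by the head noun immediately before it.
Its filler is the head noun "invoice", at word 4.

4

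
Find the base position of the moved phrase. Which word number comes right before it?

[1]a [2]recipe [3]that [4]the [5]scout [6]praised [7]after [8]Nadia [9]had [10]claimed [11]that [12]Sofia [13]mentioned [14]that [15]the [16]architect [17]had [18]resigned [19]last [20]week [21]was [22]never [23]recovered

The displaced element is "a recipe" (word 2).
It functions as the direct object of "praised", so the gap sits immediately after word 6 ("praised").
Base order: The scout praised a recipe after Nadia had claimed that Sofia mentioned that the architect had resigned last week.

6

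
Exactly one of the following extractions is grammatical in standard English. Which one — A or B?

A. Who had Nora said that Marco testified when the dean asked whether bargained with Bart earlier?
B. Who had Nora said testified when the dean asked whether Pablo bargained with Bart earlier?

B

In A, the wh-phrase is extracted from inside an adjunct island (introduced by "when"), which blocks movement.
In B, the extraction path crosses only that-complement boundaries, which are transparent.
So B is grammatical.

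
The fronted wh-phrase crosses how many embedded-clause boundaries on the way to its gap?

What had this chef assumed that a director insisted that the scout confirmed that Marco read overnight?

3

"what" is extracted from the object of "read".
Boundaries crossed, outermost first: [that], [that], [that] — 3 in total.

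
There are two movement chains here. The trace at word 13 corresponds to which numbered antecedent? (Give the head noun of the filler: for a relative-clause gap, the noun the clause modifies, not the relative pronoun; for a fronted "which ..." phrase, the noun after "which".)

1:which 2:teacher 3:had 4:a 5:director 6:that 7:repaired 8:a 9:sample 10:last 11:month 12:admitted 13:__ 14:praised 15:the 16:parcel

2

The marked gap is the subject of "praised".
Its filler is the fronted wh-phrase "which teacher", at word 2.
(The other dependency links word 5 to a gap after word 6.)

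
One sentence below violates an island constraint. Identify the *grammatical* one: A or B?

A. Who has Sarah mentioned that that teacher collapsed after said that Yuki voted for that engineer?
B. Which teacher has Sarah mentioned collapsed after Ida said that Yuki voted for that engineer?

B

In A, the wh-phrase is extracted from inside an adjunct island (introduced by "after"), which blocks movement.
In B, the extraction path crosses only that-complement boundaries, which are transparent.
So B is grammatical.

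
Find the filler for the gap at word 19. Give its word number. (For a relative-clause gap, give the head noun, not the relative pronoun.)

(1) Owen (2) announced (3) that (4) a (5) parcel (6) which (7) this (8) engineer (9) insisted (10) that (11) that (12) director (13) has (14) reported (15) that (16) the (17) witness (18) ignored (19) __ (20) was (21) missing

5

The gap at 19 is the object of "ignored", inside a relative clause.
The relative pronoun is "which" (word 6); it is bound by the head noun immediately before it.
Its filler is the head noun "parcel", at word 5.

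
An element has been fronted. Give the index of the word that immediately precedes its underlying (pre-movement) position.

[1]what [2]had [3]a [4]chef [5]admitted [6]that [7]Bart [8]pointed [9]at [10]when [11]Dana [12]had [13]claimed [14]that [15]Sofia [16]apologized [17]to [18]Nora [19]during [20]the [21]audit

The displaced element is "what" (word 1).
It is linked across 1 clause boundary (that).
It functions as the object of the preposition "at" of "pointed", so the gap sits immediately after word 9 ("at").
Base order: A chef had admitted that Bart pointed at what when Dana had claimed that Sofia apologized to Nora during the audit.

9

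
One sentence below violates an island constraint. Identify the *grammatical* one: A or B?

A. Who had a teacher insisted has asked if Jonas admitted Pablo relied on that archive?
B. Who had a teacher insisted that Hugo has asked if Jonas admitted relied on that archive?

In B, the wh-phrase is extracted from inside a wh-island (introduced by "if"), which blocks movement.
In A, the extraction path crosses only that-complement boundaries, which are transparent.
So A is grammatical.

A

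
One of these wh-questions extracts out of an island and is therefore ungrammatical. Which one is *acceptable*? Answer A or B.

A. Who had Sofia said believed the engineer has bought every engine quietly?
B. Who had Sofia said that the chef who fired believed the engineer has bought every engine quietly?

In B, the wh-phrase is extracted from inside a complex-NP island (relative clause) (introduced by "who"), which blocks movement.
In A, the extraction path crosses only that-complement boundaries, which are transparent.
So A is grammatical.

A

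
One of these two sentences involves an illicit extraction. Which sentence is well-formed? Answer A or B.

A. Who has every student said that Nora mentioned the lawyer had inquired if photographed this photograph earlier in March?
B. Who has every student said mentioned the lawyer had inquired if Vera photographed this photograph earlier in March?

B

In A, the wh-phrase is extracted from inside a wh-island (introduced by "if"), which blocks movement.
In B, the extraction path crosses only that-complement boundaries, which are transparent.
So B is grammatical.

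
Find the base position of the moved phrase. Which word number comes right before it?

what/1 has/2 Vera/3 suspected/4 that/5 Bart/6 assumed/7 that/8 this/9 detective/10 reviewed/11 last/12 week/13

11

The displaced element is "what" (word 1).
It is linked across 2 clause boundaries (that → that).
It functions as the direct object of "reviewed", so the gap sits immediately after word 11 ("reviewed").
Base order: Vera has suspected that Bart assumed that this detective reviewed what last week.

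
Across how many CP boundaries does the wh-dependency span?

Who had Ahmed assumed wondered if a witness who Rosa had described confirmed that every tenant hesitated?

1

"who" is extracted from the subject of "wondered".
Boundaries crossed, outermost first: [Ø] — 1 in total.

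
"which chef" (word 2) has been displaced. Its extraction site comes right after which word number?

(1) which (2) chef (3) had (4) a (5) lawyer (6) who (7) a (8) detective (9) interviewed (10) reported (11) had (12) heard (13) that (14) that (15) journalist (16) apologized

The displaced element is "which chef" (word 2).
It is linked across 1 clause boundary (Ø).
It functions as the subject of "heard", so the gap sits immediately after word 10 ("reported").
Base order: A lawyer who a detective interviewed had reported which chef had heard that that journalist apologized.

10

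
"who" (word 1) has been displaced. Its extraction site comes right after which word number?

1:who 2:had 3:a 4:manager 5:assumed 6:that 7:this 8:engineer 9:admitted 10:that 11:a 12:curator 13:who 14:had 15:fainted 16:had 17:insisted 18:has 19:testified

17

The displaced element is "who" (word 1).
It is linked across 3 clause boundaries (that → that → Ø).
It functions as the subject of "testified", so the gap sits immediately after word 17 ("insisted").
Base order: A manager had assumed that this engineer admitted that a curator who had fainted had insisted who has testified.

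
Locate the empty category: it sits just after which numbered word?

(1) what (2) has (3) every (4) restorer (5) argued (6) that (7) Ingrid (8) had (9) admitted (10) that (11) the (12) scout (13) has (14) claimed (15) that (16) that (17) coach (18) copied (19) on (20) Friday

18

The displaced element is "what" (word 1).
It is linked across 3 clause boundaries (that → that → that).
It functions as the direct object of "copied", so the gap sits immediately after word 18 ("copied").
Base order: Every restorer has argued that Ingrid had admitted that the scout has claimed that that coach copied what on Friday.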